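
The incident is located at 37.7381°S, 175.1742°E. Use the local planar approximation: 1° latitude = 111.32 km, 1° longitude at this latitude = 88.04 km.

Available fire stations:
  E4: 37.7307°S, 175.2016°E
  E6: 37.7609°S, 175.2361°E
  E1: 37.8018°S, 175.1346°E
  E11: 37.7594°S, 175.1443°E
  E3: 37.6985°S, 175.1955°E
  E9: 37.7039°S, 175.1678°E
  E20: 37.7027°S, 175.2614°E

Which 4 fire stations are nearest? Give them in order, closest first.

Distances from 37.7381°S, 175.1742°E:
E4: √((0.0074·111.32)² + (0.0274·88.04)²) = √(0.678594 + 5.819172) = 2.5491 km
E6: √((-0.0228·111.32)² + (0.0619·88.04)²) = √(6.441931 + 29.698969) = 6.0117 km
E1: √((-0.0637·111.32)² + (-0.0396·88.04)²) = √(50.283472 + 12.154873) = 7.9018 km
E11: √((-0.0213·111.32)² + (-0.0299·88.04)²) = √(5.622191 + 6.929509) = 3.5428 km
E3: √((0.0396·111.32)² + (0.0213·88.04)²) = √(19.432862 + 3.516570) = 4.7906 km
E9: √((0.0342·111.32)² + (-0.0064·88.04)²) = √(14.494345 + 0.317483) = 3.8486 km
E20: √((0.0354·111.32)² + (0.0872·88.04)²) = √(15.529337 + 58.937680) = 8.6294 km
Sorted: E4 (2.5491 km) < E11 (3.5428 km) < E9 (3.8486 km) < E3 (4.7906 km) < E6 (6.0117 km) < E1 (7.9018 km) < …

E4, E11, E9, E3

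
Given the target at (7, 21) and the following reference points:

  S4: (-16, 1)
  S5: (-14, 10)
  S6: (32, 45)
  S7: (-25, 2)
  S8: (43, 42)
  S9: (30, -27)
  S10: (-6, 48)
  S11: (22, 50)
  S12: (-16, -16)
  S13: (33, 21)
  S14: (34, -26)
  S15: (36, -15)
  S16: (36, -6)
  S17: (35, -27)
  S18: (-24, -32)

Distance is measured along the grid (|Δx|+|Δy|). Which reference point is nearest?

Distances from (7, 21):
S4: |-23| + |-20| = 23 + 20 = 43
S5: |-21| + |-11| = 21 + 11 = 32
S6: |25| + |24| = 25 + 24 = 49
S7: |-32| + |-19| = 32 + 19 = 51
S8: |36| + |21| = 36 + 21 = 57
S9: |23| + |-48| = 23 + 48 = 71
S10: |-13| + |27| = 13 + 27 = 40
S11: |15| + |29| = 15 + 29 = 44
S12: |-23| + |-37| = 23 + 37 = 60
S13: |26| + |0| = 26 + 0 = 26
S14: |27| + |-47| = 27 + 47 = 74
S15: |29| + |-36| = 29 + 36 = 65
S16: |29| + |-27| = 29 + 27 = 56
S17: |28| + |-48| = 28 + 48 = 76
S18: |-31| + |-53| = 31 + 53 = 84
Minimum: S13 at 26.

S13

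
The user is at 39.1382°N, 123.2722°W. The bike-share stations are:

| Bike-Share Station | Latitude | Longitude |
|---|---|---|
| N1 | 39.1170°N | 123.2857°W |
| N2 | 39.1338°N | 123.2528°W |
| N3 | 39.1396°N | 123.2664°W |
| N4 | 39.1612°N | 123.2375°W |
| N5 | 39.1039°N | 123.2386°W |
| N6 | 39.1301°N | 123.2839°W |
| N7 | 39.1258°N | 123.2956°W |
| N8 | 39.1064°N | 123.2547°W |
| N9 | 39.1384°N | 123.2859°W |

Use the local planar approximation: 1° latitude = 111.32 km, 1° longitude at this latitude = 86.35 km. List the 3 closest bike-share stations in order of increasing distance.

Distances from 39.1382°N, 123.2722°W:
N1: √((-0.0212·111.32)² + (-0.0135·86.35)²) = √(5.569524 + 1.358915) = 2.6322 km
N2: √((-0.0044·111.32)² + (0.0194·86.35)²) = √(0.239912 + 2.806262) = 1.7453 km
N3: √((0.0014·111.32)² + (0.0058·86.35)²) = √(0.024289 + 0.250831) = 0.5245 km
N4: √((0.0230·111.32)² + (0.0347·86.35)²) = √(6.555443 + 8.978083) = 3.9413 km
N5: √((-0.0343·111.32)² + (0.0336·86.35)²) = √(14.579232 + 8.417890) = 4.7955 km
N6: √((-0.0081·111.32)² + (-0.0117·86.35)²) = √(0.813048 + 1.020696) = 1.3542 km
N7: √((-0.0124·111.32)² + (-0.0234·86.35)²) = √(1.905416 + 4.082784) = 2.4471 km
N8: √((-0.0318·111.32)² + (0.0175·86.35)²) = √(12.531430 + 2.283499) = 3.8490 km
N9: √((0.0002·111.32)² + (-0.0137·86.35)²) = √(0.000496 + 1.399477) = 1.1832 km
Sorted: N3 (0.5245 km) < N9 (1.1832 km) < N6 (1.3542 km) < N2 (1.7453 km) < N7 (2.4471 km) < …

N3, N9, N6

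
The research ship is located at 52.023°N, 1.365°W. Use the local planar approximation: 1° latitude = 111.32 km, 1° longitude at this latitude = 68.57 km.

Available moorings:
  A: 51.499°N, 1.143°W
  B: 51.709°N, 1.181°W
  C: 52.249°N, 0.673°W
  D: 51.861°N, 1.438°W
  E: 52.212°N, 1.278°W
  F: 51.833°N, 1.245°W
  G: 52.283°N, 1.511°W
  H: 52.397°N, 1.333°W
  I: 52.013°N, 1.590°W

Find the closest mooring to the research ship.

I

Distances from 52.023°N, 1.365°W:
A: 60.285 km
B: 37.162 km
C: 53.707 km
D: 18.716 km
E: 21.869 km
F: 22.695 km
G: 30.626 km
H: 41.691 km
I: 15.468 km
Minimum: I at 15.468 km.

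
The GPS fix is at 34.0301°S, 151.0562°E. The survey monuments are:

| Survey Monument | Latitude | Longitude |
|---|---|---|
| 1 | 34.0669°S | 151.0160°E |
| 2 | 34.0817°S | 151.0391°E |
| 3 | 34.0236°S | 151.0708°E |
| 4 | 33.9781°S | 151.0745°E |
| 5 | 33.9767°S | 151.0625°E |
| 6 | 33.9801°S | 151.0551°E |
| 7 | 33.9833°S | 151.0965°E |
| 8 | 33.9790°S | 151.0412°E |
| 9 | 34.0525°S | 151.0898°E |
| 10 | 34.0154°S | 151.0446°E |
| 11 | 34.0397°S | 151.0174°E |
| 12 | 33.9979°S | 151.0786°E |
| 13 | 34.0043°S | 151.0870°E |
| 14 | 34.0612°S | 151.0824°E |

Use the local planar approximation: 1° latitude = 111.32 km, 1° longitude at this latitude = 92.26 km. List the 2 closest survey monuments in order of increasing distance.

3, 10

Distances from 34.0301°S, 151.0562°E:
1: √((-0.0368·111.32)² + (-0.0402·92.26)²) = √(16.781935 + 13.755583) = 5.5261 km
2: √((-0.0516·111.32)² + (-0.0171·92.26)²) = √(32.994823 + 2.488967) = 5.9568 km
3: √((0.0065·111.32)² + (0.0146·92.26)²) = √(0.523568 + 1.814398) = 1.5290 km
4: √((0.0520·111.32)² + (0.0183·92.26)²) = √(33.508353 + 2.850553) = 6.0298 km
5: √((0.0534·111.32)² + (0.0063·92.26)²) = √(35.336938 + 0.337838) = 5.9728 km
6: √((0.0500·111.32)² + (-0.0011·92.26)²) = √(30.980356 + 0.010299) = 5.5669 km
7: √((0.0468·111.32)² + (0.0403·92.26)²) = √(27.141766 + 13.824104) = 6.4005 km
8: √((0.0511·111.32)² + (-0.0150·92.26)²) = √(32.358486 + 1.915179) = 5.8544 km
9: √((-0.0224·111.32)² + (0.0336·92.26)²) = √(6.217881 + 9.609603) = 3.9784 km
10: √((0.0147·111.32)² + (-0.0116·92.26)²) = √(2.677818 + 1.145362) = 1.9553 km
11: √((-0.0096·111.32)² + (-0.0388·92.26)²) = √(1.142060 + 12.814166) = 3.7358 km
12: √((0.0322·111.32)² + (0.0224·92.26)²) = √(12.848669 + 4.270935) = 4.1376 km
13: √((0.0258·111.32)² + (0.0308·92.26)²) = √(8.248706 + 8.074736) = 4.0402 km
14: √((-0.0311·111.32)² + (0.0262·92.26)²) = √(11.985804 + 5.842914) = 4.2224 km
Sorted: 3 (1.5290 km) < 10 (1.9553 km) < 11 (3.7358 km) < 9 (3.9784 km) < …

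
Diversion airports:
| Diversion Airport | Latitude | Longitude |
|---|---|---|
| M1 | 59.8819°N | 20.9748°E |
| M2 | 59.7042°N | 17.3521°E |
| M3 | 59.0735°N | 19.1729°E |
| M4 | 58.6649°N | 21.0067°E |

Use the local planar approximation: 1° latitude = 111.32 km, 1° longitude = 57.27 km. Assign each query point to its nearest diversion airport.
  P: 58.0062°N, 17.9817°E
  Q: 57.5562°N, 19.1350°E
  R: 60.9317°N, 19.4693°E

P→M3; Q→M4; R→M1

P at 58.0062°N, 17.9817°E:
  M1: 270.1513 km
  M2: 192.4297 km
  M3: 137.0045 km
  M4: 188.1209 km
  → nearest: M3 (137.0045 km)
Q at 57.5562°N, 19.1350°E:
  M1: 279.5165 km
  M2: 260.0037 km
  M3: 168.9198 km
  M4: 163.4711 km
  → nearest: M4 (163.4711 km)
R at 60.9317°N, 19.4693°E:
  M1: 145.2275 km
  M2: 182.6855 km
  M3: 207.5501 km
  M4: 267.2598 km
  → nearest: M1 (145.2275 km)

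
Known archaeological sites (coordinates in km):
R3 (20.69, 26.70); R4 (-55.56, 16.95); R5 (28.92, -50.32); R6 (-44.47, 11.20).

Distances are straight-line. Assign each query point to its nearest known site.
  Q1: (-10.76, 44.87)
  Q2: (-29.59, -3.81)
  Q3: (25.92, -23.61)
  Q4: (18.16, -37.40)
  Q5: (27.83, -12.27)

Q1→R3; Q2→R6; Q3→R5; Q4→R5; Q5→R5

Q1 at (-10.76, 44.87):
  R3: 36.32 km
  R4: 52.79 km
  R5: 103.13 km
  R6: 47.64 km
  → nearest: R3 (36.32 km)
Q2 at (-29.59, -3.81):
  R3: 58.81 km
  R4: 33.25 km
  R5: 74.74 km
  R6: 21.14 km
  → nearest: R6 (21.14 km)
Q3 at (25.92, -23.61):
  R3: 50.58 km
  R4: 91.02 km
  R5: 26.88 km
  R6: 78.53 km
  → nearest: R5 (26.88 km)
Q4 at (18.16, -37.40):
  R3: 64.15 km
  R4: 91.59 km
  R5: 16.81 km
  R6: 79.27 km
  → nearest: R5 (16.81 km)
Q5 at (27.83, -12.27):
  R3: 39.62 km
  R4: 88.36 km
  R5: 38.07 km
  R6: 76.01 km
  → nearest: R5 (38.07 km)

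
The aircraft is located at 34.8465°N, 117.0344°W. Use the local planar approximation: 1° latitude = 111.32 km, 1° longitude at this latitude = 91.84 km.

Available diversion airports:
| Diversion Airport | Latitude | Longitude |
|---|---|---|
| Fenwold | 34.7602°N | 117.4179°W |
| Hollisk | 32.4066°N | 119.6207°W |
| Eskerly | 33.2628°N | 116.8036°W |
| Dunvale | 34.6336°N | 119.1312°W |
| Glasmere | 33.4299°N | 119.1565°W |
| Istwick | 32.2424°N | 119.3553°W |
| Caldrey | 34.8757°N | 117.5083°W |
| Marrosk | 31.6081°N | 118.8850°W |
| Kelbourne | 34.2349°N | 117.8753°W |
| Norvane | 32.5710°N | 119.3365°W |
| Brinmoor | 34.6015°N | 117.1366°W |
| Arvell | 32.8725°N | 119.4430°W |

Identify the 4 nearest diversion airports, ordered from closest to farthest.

Brinmoor, Fenwold, Caldrey, Kelbourne

Distances from 34.8465°N, 117.0344°W:
Fenwold: 36.5073 km
Hollisk: 360.8189 km
Eskerly: 177.5672 km
Dunvale: 194.0230 km
Glasmere: 250.7021 km
Istwick: 359.8178 km
Caldrey: 43.6442 km
Marrosk: 398.5541 km
Kelbourne: 102.9541 km
Norvane: 329.9481 km
Brinmoor: 28.8433 km
Arvell: 311.8015 km
Sorted: Brinmoor (28.8433 km) < Fenwold (36.5073 km) < Caldrey (43.6442 km) < Kelbourne (102.9541 km) < Eskerly (177.5672 km) < Dunvale (194.0230 km) < …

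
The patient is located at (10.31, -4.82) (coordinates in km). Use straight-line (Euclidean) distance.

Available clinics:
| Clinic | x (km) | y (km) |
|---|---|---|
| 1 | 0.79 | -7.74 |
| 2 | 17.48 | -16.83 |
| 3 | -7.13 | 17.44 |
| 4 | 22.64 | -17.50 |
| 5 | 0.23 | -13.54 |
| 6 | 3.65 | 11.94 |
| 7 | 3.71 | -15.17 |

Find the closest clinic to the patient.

1

Distances from (10.31, -4.82):
1: 9.96 km
2: 13.99 km
3: 28.28 km
4: 17.69 km
5: 13.33 km
6: 18.03 km
7: 12.28 km
Minimum: 1 at 9.96 km.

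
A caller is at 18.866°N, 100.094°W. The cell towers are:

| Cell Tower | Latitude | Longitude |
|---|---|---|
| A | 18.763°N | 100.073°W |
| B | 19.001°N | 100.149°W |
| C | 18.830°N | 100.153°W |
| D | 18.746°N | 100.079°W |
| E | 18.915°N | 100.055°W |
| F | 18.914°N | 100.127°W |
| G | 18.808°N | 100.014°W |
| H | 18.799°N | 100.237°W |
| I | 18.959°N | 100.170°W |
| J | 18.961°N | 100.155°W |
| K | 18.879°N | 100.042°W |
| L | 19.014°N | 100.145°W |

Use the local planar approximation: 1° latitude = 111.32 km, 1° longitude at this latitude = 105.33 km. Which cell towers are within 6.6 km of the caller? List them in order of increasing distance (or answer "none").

Distances from 18.866°N, 100.094°W:
A: 11.677 km
B: 16.106 km
C: 7.395 km
D: 13.452 km
E: 6.828 km
F: 6.374 km
G: 10.616 km
H: 16.808 km
I: 13.087 km
J: 12.374 km
K: 5.665 km
L: 17.329 km
Threshold 6.6 km: K (5.665 km), F (6.374 km) are within range.

K, F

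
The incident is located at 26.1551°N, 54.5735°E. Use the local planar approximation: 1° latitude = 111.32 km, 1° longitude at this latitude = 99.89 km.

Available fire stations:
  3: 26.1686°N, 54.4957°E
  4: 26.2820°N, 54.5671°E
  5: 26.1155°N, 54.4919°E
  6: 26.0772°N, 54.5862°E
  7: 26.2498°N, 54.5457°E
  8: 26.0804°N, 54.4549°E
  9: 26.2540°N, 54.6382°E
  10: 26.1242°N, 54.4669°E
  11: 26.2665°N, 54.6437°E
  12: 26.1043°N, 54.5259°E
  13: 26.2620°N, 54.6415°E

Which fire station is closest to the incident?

12

Distances from 26.1551°N, 54.5735°E:
3: 7.9154 km
4: 14.1410 km
5: 9.2667 km
6: 8.7641 km
7: 10.9016 km
8: 14.4741 km
9: 12.7663 km
10: 11.1901 km
11: 14.2463 km
12: 7.3883 km
13: 13.7022 km
Minimum: 12 at 7.3883 km.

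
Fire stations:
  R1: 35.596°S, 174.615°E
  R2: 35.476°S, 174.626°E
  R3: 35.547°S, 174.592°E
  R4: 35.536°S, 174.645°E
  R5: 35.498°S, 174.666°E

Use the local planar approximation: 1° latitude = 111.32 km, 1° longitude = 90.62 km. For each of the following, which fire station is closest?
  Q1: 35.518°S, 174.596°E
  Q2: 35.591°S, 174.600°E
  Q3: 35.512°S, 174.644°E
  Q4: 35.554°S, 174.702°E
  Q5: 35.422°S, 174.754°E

Q1 at 35.518°S, 174.596°E:
  R1: 8.852 km
  R2: 5.408 km
  R3: 3.249 km
  R4: 4.872 km
  R5: 6.723 km
  → nearest: R3 (3.249 km)
Q2 at 35.591°S, 174.600°E:
  R1: 1.469 km
  R2: 13.017 km
  R3: 4.951 km
  R4: 7.356 km
  R5: 11.956 km
  → nearest: R1 (1.469 km)
Q3 at 35.512°S, 174.644°E:
  R1: 9.713 km
  R2: 4.327 km
  R3: 6.114 km
  R4: 2.673 km
  R5: 2.531 km
  → nearest: R5 (2.531 km)
Q4 at 35.554°S, 174.702°E:
  R1: 9.166 km
  R2: 11.083 km
  R3: 9.999 km
  R4: 5.540 km
  R5: 7.036 km
  → nearest: R4 (5.540 km)
Q5 at 35.422°S, 174.754°E:
  R1: 23.105 km
  R2: 13.064 km
  R3: 20.227 km
  R4: 16.082 km
  R5: 11.626 km
  → nearest: R5 (11.626 km)

Q1→R3; Q2→R1; Q3→R5; Q4→R4; Q5→R5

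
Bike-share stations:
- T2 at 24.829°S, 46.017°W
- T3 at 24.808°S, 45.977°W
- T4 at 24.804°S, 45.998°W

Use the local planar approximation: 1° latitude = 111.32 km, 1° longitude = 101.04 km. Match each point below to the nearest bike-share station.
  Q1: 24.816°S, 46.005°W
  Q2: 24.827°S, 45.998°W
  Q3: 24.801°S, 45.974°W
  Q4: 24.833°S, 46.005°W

Q1 at 24.816°S, 46.005°W:
  T2: √((-0.013·111.32)² + (-0.012·101.04)²) = √(2.09427 + 1.47011) = 1.888 km
  T3: √((0.008·111.32)² + (0.028·101.04)²) = √(0.79310 + 8.00392) = 2.966 km
  T4: √((0.012·111.32)² + (0.007·101.04)²) = √(1.78447 + 0.50024) = 1.512 km
  → nearest: T4 (1.512 km)
Q2 at 24.827°S, 45.998°W:
  T2: √((-0.002·111.32)² + (-0.019·101.04)²) = √(0.04957 + 3.68548) = 1.933 km
  T3: √((0.019·111.32)² + (0.021·101.04)²) = √(4.47356 + 4.50220) = 2.996 km
  T4: √((0.023·111.32)² + (0.000·101.04)²) = √(6.55544 + 0.00000) = 2.560 km
  → nearest: T2 (1.933 km)
Q3 at 24.801°S, 45.974°W:
  T2: √((-0.028·111.32)² + (-0.043·101.04)²) = √(9.71544 + 18.87659) = 5.347 km
  T3: √((-0.007·111.32)² + (-0.003·101.04)²) = √(0.60721 + 0.09188) = 0.836 km
  T4: √((-0.003·111.32)² + (-0.024·101.04)²) = √(0.11153 + 5.88043) = 2.448 km
  → nearest: T3 (0.836 km)
Q4 at 24.833°S, 46.005°W:
  T2: √((0.004·111.32)² + (-0.012·101.04)²) = √(0.19827 + 1.47011) = 1.292 km
  T3: √((0.025·111.32)² + (0.028·101.04)²) = √(7.74509 + 8.00392) = 3.969 km
  T4: √((0.029·111.32)² + (0.007·101.04)²) = √(10.42179 + 0.50024) = 3.305 km
  → nearest: T2 (1.292 km)

Q1→T4; Q2→T2; Q3→T3; Q4→T2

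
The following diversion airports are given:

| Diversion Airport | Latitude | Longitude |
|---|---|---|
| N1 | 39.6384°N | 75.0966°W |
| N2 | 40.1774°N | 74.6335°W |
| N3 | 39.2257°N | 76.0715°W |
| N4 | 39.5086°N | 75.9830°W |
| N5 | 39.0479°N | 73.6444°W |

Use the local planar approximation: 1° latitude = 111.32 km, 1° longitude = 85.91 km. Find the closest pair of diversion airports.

N3 and N4

Pairwise distances:
N1–N2: 71.9932 km
N1–N3: 95.5265 km
N1–N4: 77.5094 km
N1–N5: 141.0167 km
N2–N3: 162.7444 km
N2–N4: 137.7823 km
N2–N5: 151.7565 km
N3–N4: 32.3972 km
N3–N5: 209.4494 km
N4–N5: 207.3515 km
Closest pair: N3–N4 at 32.3972 km.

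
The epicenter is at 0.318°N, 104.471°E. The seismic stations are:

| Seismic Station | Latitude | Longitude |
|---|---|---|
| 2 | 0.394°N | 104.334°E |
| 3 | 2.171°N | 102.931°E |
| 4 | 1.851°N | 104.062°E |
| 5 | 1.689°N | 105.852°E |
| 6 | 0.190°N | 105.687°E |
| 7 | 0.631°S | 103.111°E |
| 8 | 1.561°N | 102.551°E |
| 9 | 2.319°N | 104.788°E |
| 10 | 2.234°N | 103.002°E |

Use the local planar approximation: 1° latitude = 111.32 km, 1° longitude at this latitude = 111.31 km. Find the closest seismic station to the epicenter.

2

Distances from 0.318°N, 104.471°E:
2: 17.439 km
3: 268.205 km
4: 176.622 km
5: 216.616 km
6: 136.101 km
7: 184.599 km
8: 254.599 km
9: 225.529 km
10: 268.755 km
Minimum: 2 at 17.439 km.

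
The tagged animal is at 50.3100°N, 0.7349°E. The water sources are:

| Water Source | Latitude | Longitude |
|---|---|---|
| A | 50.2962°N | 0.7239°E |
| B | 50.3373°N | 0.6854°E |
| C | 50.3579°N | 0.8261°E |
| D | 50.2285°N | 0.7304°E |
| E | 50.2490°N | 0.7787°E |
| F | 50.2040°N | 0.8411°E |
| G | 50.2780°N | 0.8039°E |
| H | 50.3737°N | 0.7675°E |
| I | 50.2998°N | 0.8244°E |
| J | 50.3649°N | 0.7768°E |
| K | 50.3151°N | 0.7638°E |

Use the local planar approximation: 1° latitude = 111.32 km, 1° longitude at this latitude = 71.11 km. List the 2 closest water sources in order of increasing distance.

Distances from 50.3100°N, 0.7349°E:
A: √((-0.0138·111.32)² + (-0.0110·71.11)²) = √(2.359960 + 0.611852) = 1.7239 km
B: √((0.0273·111.32)² + (-0.0495·71.11)²) = √(9.235740 + 12.390013) = 4.6503 km
C: √((0.0479·111.32)² + (0.0912·71.11)²) = √(28.432655 + 42.058234) = 8.3959 km
D: √((-0.0815·111.32)² + (-0.0045·71.11)²) = √(82.311708 + 0.102397) = 9.0782 km
E: √((-0.0610·111.32)² + (0.0438·71.11)²) = √(46.111162 + 9.700845) = 7.4707 km
F: √((-0.1060·111.32)² + (0.1062·71.11)²) = √(139.238112 + 57.030922) = 14.0096 km
G: √((-0.0320·111.32)² + (0.0690·71.11)²) = √(12.689554 + 24.074625) = 6.0633 km
H: √((0.0637·111.32)² + (0.0326·71.11)²) = √(50.283472 + 5.373986) = 7.4604 km
I: √((-0.0102·111.32)² + (0.0895·71.11)²) = √(1.289278 + 40.504887) = 6.4648 km
J: √((0.0549·111.32)² + (0.0419·71.11)²) = √(37.350041 + 8.877474) = 6.7991 km
K: √((0.0051·111.32)² + (0.0289·71.11)²) = √(0.322320 + 4.223350) = 2.1321 km
Sorted: A (1.7239 km) < K (2.1321 km) < B (4.6503 km) < G (6.0633 km) < …

A, K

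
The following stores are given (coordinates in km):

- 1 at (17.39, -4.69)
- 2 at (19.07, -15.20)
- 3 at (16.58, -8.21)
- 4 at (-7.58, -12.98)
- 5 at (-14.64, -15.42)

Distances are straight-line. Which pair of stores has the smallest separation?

Pairwise distances:
1–2: 10.64 km
1–3: 3.61 km
1–4: 26.31 km
1–5: 33.78 km
2–3: 7.42 km
2–4: 26.74 km
2–5: 33.71 km
3–4: 24.63 km
3–5: 32.04 km
4–5: 7.47 km
Closest pair: 1–3 at 3.61 km.

1 and 3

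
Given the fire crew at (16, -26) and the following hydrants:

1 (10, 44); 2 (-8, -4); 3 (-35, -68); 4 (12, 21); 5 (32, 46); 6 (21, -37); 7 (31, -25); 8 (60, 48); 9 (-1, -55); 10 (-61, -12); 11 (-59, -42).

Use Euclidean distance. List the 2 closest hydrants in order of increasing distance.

Distances from (16, -26):
1: 70.3
2: 32.6
3: 66.1
4: 47.2
5: 73.8
6: 12.1
7: 15.0
8: 86.1
9: 33.6
10: 78.3
11: 76.7
Sorted: 6 (12.1) < 7 (15.0) < 2 (32.6) < 9 (33.6) < …

6, 7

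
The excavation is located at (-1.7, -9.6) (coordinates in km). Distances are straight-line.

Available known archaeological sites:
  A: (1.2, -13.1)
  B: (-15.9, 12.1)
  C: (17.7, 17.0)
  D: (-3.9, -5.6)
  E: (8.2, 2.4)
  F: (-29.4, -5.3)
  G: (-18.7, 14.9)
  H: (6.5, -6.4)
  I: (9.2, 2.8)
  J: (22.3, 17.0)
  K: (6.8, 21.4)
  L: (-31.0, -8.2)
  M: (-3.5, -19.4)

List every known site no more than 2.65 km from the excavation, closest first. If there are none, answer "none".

none

Distances from (-1.7, -9.6):
A: 4.5 km
B: 25.9 km
C: 32.9 km
D: 4.6 km
E: 15.6 km
F: 28.0 km
G: 29.8 km
H: 8.8 km
I: 16.5 km
J: 35.8 km
K: 32.1 km
L: 29.3 km
M: 10.0 km
Threshold 2.65 km: none within range.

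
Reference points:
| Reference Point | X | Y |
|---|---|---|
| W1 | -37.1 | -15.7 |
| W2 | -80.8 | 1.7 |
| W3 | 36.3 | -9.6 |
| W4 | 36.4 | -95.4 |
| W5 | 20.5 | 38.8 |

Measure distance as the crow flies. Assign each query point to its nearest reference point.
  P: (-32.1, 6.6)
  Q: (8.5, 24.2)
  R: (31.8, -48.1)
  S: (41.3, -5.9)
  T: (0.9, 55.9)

P→W1; Q→W5; R→W3; S→W3; T→W5

P at (-32.1, 6.6):
  W1: √((-5.0)² + (-22.3)²) = √(25.000 + 497.290) = 22.9
  W2: √((-48.7)² + (-4.9)²) = √(2371.690 + 24.010) = 48.9
  W3: √((68.4)² + (-16.2)²) = √(4678.560 + 262.440) = 70.3
  W4: √((68.5)² + (-102.0)²) = √(4692.250 + 10404.000) = 122.9
  W5: √((52.6)² + (32.2)²) = √(2766.760 + 1036.840) = 61.7
  → nearest: W1 (22.9)
Q at (8.5, 24.2):
  W1: √((-45.6)² + (-39.9)²) = √(2079.360 + 1592.010) = 60.6
  W2: √((-89.3)² + (-22.5)²) = √(7974.490 + 506.250) = 92.1
  W3: √((27.8)² + (-33.8)²) = √(772.840 + 1142.440) = 43.8
  W4: √((27.9)² + (-119.6)²) = √(778.410 + 14304.160) = 122.8
  W5: √((12.0)² + (14.6)²) = √(144.000 + 213.160) = 18.9
  → nearest: W5 (18.9)
R at (31.8, -48.1):
  W1: √((-68.9)² + (32.4)²) = √(4747.210 + 1049.760) = 76.1
  W2: √((-112.6)² + (49.8)²) = √(12678.760 + 2480.040) = 123.1
  W3: √((4.5)² + (38.5)²) = √(20.250 + 1482.250) = 38.8
  W4: √((4.6)² + (-47.3)²) = √(21.160 + 2237.290) = 47.5
  W5: √((-11.3)² + (86.9)²) = √(127.690 + 7551.610) = 87.6
  → nearest: W3 (38.8)
S at (41.3, -5.9):
  W1: √((-78.4)² + (-9.8)²) = √(6146.560 + 96.040) = 79.0
  W2: √((-122.1)² + (7.6)²) = √(14908.410 + 57.760) = 122.3
  W3: √((-5.0)² + (-3.7)²) = √(25.000 + 13.690) = 6.2
  W4: √((-4.9)² + (-89.5)²) = √(24.010 + 8010.250) = 89.6
  W5: √((-20.8)² + (44.7)²) = √(432.640 + 1998.090) = 49.3
  → nearest: W3 (6.2)
T at (0.9, 55.9):
  W1: √((-38.0)² + (-71.6)²) = √(1444.000 + 5126.560) = 81.1
  W2: √((-81.7)² + (-54.2)²) = √(6674.890 + 2937.640) = 98.0
  W3: √((35.4)² + (-65.5)²) = √(1253.160 + 4290.250) = 74.5
  W4: √((35.5)² + (-151.3)²) = √(1260.250 + 22891.690) = 155.4
  W5: √((19.6)² + (-17.1)²) = √(384.160 + 292.410) = 26.0
  → nearest: W5 (26.0)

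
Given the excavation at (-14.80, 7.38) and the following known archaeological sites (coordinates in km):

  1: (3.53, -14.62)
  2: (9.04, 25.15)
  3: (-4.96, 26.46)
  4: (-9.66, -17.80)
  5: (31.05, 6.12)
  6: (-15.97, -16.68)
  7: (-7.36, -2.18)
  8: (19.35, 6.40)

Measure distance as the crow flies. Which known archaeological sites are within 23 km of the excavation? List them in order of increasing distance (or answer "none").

7, 3

Distances from (-14.80, 7.38):
1: 28.64 km
2: 29.73 km
3: 21.47 km
4: 25.70 km
5: 45.87 km
6: 24.09 km
7: 12.11 km
8: 34.16 km
Threshold 23 km: 7 (12.11 km), 3 (21.47 km) are within range.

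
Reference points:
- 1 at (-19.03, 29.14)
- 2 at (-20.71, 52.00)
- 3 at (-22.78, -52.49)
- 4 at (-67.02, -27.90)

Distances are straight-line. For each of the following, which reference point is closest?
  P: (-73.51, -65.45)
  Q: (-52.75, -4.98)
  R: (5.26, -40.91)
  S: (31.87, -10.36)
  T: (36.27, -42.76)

P→4; Q→4; R→3; S→1; T→3

P at (-73.51, -65.45):
  1: √((54.48)² + (94.59)²) = √(2968.0704 + 8947.2681) = 109.16
  2: √((52.80)² + (117.45)²) = √(2787.8400 + 13794.5025) = 128.77
  3: √((50.73)² + (12.96)²) = √(2573.5329 + 167.9616) = 52.36
  4: √((6.49)² + (37.55)²) = √(42.1201 + 1410.0025) = 38.11
  → nearest: 4 (38.11)
Q at (-52.75, -4.98):
  1: √((33.72)² + (34.12)²) = √(1137.0384 + 1164.1744) = 47.97
  2: √((32.04)² + (56.98)²) = √(1026.5616 + 3246.7204) = 65.37
  3: √((29.97)² + (-47.51)²) = √(898.2009 + 2257.2001) = 56.17
  4: √((-14.27)² + (-22.92)²) = √(203.6329 + 525.3264) = 27.00
  → nearest: 4 (27.00)
R at (5.26, -40.91):
  1: √((-24.29)² + (70.05)²) = √(590.0041 + 4907.0025) = 74.14
  2: √((-25.97)² + (92.91)²) = √(674.4409 + 8632.2681) = 96.47
  3: √((-28.04)² + (-11.58)²) = √(786.2416 + 134.0964) = 30.34
  4: √((-72.28)² + (13.01)²) = √(5224.3984 + 169.2601) = 73.44
  → nearest: 3 (30.34)
S at (31.87, -10.36):
  1: √((-50.90)² + (39.50)²) = √(2590.8100 + 1560.2500) = 64.43
  2: √((-52.58)² + (62.36)²) = √(2764.6564 + 3888.7696) = 81.57
  3: √((-54.65)² + (-42.13)²) = √(2986.6225 + 1774.9369) = 69.00
  4: √((-98.89)² + (-17.54)²) = √(9779.2321 + 307.6516) = 100.43
  → nearest: 1 (64.43)
T at (36.27, -42.76):
  1: √((-55.30)² + (71.90)²) = √(3058.0900 + 5169.6100) = 90.71
  2: √((-56.98)² + (94.76)²) = √(3246.7204 + 8979.4576) = 110.57
  3: √((-59.05)² + (-9.73)²) = √(3486.9025 + 94.6729) = 59.85
  4: √((-103.29)² + (14.86)²) = √(10668.8241 + 220.8196) = 104.35
  → nearest: 3 (59.85)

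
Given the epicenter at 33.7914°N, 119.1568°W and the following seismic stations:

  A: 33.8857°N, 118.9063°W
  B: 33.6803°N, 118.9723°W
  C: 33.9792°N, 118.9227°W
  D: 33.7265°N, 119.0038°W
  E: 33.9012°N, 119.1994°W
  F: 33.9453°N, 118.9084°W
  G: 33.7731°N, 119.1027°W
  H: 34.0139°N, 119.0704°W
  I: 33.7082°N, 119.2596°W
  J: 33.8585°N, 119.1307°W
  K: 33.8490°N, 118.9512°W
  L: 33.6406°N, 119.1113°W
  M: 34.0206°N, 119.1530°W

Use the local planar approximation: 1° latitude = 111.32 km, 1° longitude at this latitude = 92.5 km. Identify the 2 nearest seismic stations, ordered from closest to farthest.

G, J

Distances from 33.7914°N, 119.1568°W:
A: √((0.0943·111.32)² + (0.2505·92.5)²) = √(110.197002 + 536.906827) = 25.4382 km
B: √((-0.1111·111.32)² + (0.1845·92.5)²) = √(152.958816 + 291.256889) = 21.0764 km
C: √((0.1878·111.32)² + (0.2341·92.5)²) = √(437.056488 + 468.906543) = 30.0992 km
D: √((-0.0649·111.32)² + (0.1530·92.5)²) = √(52.195828 + 200.293256) = 15.8899 km
E: √((0.1098·111.32)² + (-0.0426·92.5)²) = √(149.400164 + 15.527540) = 12.8424 km
F: √((0.1539·111.32)² + (0.2484·92.5)²) = √(293.510495 + 527.942529) = 28.6610 km
G: √((-0.0183·111.32)² + (0.0541·92.5)²) = √(4.150005 + 25.042518) = 5.4030 km
H: √((0.2225·111.32)² + (0.0864·92.5)²) = √(613.488500 + 63.872064) = 26.0262 km
I: √((-0.0832·111.32)² + (-0.1028·92.5)²) = √(85.781384 + 90.421081) = 13.2741 km
J: √((0.0671·111.32)² + (0.0261·92.5)²) = √(55.794506 + 5.828603) = 7.8500 km
K: √((0.0576·111.32)² + (0.2056·92.5)²) = √(41.114154 + 361.684324) = 20.0698 km
L: √((-0.1508·111.32)² + (0.0455·92.5)²) = √(281.805249 + 17.713577) = 17.3066 km
M: √((0.2292·111.32)² + (0.0038·92.5)²) = √(650.991956 + 0.123552) = 25.5170 km
Sorted: G (5.4030 km) < J (7.8500 km) < E (12.8424 km) < I (13.2741 km) < …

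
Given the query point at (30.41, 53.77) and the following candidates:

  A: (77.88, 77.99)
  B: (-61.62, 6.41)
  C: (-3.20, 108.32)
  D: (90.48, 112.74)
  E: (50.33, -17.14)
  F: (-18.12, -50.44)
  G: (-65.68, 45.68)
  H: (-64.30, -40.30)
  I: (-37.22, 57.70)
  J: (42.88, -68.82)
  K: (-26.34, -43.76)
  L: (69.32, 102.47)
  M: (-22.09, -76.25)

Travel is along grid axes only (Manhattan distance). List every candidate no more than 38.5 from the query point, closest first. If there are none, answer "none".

none

Distances from (30.41, 53.77):
A: 71.69
B: 139.39
C: 88.16
D: 119.04
E: 90.83
F: 152.74
G: 104.18
H: 188.78
I: 71.56
J: 135.06
K: 154.28
L: 87.61
M: 182.52
Threshold 38.5: none within range.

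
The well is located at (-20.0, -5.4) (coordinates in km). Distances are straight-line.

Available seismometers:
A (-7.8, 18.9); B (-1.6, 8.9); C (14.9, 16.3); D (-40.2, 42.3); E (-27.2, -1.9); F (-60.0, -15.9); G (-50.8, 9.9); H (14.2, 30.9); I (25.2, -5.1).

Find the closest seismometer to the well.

Distances from (-20.0, -5.4):
A: 27.2 km
B: 23.3 km
C: 41.1 km
D: 51.8 km
E: 8.0 km
F: 41.4 km
G: 34.4 km
H: 49.9 km
I: 45.2 km
Minimum: E at 8.0 km.

E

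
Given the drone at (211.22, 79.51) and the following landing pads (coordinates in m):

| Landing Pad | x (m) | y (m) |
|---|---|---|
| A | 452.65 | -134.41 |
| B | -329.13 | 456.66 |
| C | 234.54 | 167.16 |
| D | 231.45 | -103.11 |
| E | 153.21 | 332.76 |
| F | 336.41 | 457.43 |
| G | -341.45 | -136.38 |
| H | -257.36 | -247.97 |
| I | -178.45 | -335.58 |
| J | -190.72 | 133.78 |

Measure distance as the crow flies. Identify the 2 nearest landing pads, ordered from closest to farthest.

C, D

Distances from (211.22, 79.51):
A: √((241.43)² + (-213.92)²) = √(58288.4449 + 45761.7664) = 322.57 m
B: √((-540.35)² + (377.15)²) = √(291978.1225 + 142242.1225) = 658.95 m
C: √((23.32)² + (87.65)²) = √(543.8224 + 7682.5225) = 90.70 m
D: √((20.23)² + (-182.62)²) = √(409.2529 + 33350.0644) = 183.74 m
E: √((-58.01)² + (253.25)²) = √(3365.1601 + 64135.5625) = 259.81 m
F: √((125.19)² + (377.92)²) = √(15672.5361 + 142823.5264) = 398.12 m
G: √((-552.67)² + (-215.89)²) = √(305444.1289 + 46608.4921) = 593.34 m
H: √((-468.58)² + (-327.48)²) = √(219567.2164 + 107243.1504) = 571.67 m
I: √((-389.67)² + (-415.09)²) = √(151842.7089 + 172299.7081) = 569.34 m
J: √((-401.94)² + (54.27)²) = √(161555.7636 + 2945.2329) = 405.59 m
Sorted: C (90.70 m) < D (183.74 m) < E (259.81 m) < A (322.57 m) < …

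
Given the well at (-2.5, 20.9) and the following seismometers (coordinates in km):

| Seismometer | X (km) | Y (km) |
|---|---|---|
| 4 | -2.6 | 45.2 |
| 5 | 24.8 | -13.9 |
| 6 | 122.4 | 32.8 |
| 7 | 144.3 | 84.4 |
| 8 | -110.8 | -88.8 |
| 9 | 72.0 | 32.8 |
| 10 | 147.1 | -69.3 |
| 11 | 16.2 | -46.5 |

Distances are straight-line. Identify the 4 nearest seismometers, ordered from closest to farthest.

4, 5, 11, 9

Distances from (-2.5, 20.9):
4: 24.3 km
5: 44.2 km
6: 125.5 km
7: 159.9 km
8: 154.2 km
9: 75.4 km
10: 174.7 km
11: 69.9 km
Sorted: 4 (24.3 km) < 5 (44.2 km) < 11 (69.9 km) < 9 (75.4 km) < 6 (125.5 km) < 8 (154.2 km) < …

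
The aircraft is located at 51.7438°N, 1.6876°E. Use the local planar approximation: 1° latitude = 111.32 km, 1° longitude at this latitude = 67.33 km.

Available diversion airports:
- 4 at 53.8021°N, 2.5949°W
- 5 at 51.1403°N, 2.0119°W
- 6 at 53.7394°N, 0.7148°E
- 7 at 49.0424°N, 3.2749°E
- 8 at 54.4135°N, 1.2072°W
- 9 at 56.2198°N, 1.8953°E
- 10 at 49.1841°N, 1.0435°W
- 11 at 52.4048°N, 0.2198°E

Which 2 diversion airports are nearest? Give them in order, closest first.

11, 6

Distances from 51.7438°N, 1.6876°E:
4: √((2.0583·111.32)² + (-4.2825·67.33)²) = √(52500.536737 + 83140.373694) = 368.2946 km
5: √((-0.6035·111.32)² + (-3.6995·67.33)²) = √(4513.370066 + 62044.500457) = 257.9881 km
6: √((1.9956·111.32)² + (-0.9728·67.33)²) = √(49350.707806 + 4290.069746) = 231.6048 km
7: √((-2.7014·111.32)² + (1.5873·67.33)²) = √(90432.426981 + 11421.818678) = 319.1461 km
8: √((2.6697·111.32)² + (-2.8948·67.33)²) = √(88322.492859 + 37988.693431) = 355.4029 km
9: √((4.4760·111.32)² + (0.2077·67.33)²) = √(248271.318716 + 195.564590) = 498.4645 km
10: √((-2.5597·111.32)² + (-2.7311·67.33)²) = √(81194.111217 + 33813.679618) = 339.1280 km
11: √((0.6610·111.32)² + (-1.4678·67.33)²) = √(5414.387250 + 9766.770790) = 123.2118 km
Sorted: 11 (123.2118 km) < 6 (231.6048 km) < 5 (257.9881 km) < 7 (319.1461 km) < …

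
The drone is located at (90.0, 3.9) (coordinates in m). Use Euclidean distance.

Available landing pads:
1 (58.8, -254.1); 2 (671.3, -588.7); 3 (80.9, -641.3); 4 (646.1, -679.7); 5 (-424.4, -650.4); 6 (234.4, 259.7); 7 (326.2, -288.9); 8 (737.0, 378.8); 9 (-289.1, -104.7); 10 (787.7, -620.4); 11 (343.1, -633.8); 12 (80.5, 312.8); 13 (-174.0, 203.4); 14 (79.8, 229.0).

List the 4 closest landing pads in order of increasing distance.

Distances from (90.0, 3.9):
1: 259.9 m
2: 830.1 m
3: 645.3 m
4: 881.2 m
5: 832.3 m
6: 293.7 m
7: 376.2 m
8: 747.8 m
9: 394.3 m
10: 936.2 m
11: 686.1 m
12: 309.0 m
13: 330.9 m
14: 225.3 m
Sorted: 14 (225.3 m) < 1 (259.9 m) < 6 (293.7 m) < 12 (309.0 m) < 13 (330.9 m) < 7 (376.2 m) < …

14, 1, 6, 12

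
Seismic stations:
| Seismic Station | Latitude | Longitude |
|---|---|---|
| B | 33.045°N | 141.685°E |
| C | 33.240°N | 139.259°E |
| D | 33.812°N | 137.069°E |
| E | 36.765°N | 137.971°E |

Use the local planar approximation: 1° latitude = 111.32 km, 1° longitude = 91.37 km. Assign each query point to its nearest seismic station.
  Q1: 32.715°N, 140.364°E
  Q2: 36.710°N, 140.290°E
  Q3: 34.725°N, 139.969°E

Q1 at 32.715°N, 140.364°E:
  B: 126.166 km
  C: 116.659 km
  D: 324.888 km
  E: 501.068 km
  → nearest: C (116.659 km)
Q2 at 36.710°N, 140.290°E:
  B: 427.435 km
  C: 397.601 km
  D: 436.679 km
  E: 211.975 km
  → nearest: E (211.975 km)
Q3 at 34.725°N, 139.969°E:
  B: 244.047 km
  C: 177.584 km
  D: 283.796 km
  E: 291.373 km
  → nearest: C (177.584 km)

Q1→C; Q2→E; Q3→C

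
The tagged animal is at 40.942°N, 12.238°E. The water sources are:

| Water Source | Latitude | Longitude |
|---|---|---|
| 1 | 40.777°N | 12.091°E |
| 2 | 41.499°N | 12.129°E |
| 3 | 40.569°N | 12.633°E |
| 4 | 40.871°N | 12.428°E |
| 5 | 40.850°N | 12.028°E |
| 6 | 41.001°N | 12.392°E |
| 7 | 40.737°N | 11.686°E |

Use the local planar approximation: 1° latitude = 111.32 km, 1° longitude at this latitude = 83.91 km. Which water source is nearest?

6

Distances from 40.942°N, 12.238°E:
1: √((-0.165·111.32)² + (-0.147·83.91)²) = √(337.37608 + 152.14655) = 22.125 km
2: √((0.557·111.32)² + (-0.109·83.91)²) = √(3844.64979 + 83.65279) = 62.676 km
3: √((-0.373·111.32)² + (0.395·83.91)²) = √(1724.10638 + 1098.55457) = 53.129 km
4: √((-0.071·111.32)² + (0.190·83.91)²) = √(62.46879 + 254.17606) = 17.795 km
5: √((-0.092·111.32)² + (-0.210·83.91)²) = √(104.88709 + 310.50317) = 20.381 km
6: √((0.059·111.32)² + (0.154·83.91)²) = √(43.13705 + 166.98170) = 14.495 km
7: √((-0.205·111.32)² + (-0.552·83.91)²) = √(520.77978 + 2145.38677) = 51.635 km
Minimum: 6 at 14.495 km.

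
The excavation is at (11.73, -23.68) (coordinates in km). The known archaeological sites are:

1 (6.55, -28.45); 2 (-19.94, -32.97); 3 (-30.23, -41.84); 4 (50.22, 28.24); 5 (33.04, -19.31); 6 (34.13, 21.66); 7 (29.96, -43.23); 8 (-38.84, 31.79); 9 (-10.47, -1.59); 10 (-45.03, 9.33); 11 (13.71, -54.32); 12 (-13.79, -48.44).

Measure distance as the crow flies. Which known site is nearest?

Distances from (11.73, -23.68):
1: √((-5.18)² + (-4.77)²) = √(26.8324 + 22.7529) = 7.04 km
2: √((-31.67)² + (-9.29)²) = √(1002.9889 + 86.3041) = 33.00 km
3: √((-41.96)² + (-18.16)²) = √(1760.6416 + 329.7856) = 45.72 km
4: √((38.49)² + (51.92)²) = √(1481.4801 + 2695.6864) = 64.63 km
5: √((21.31)² + (4.37)²) = √(454.1161 + 19.0969) = 21.75 km
6: √((22.40)² + (45.34)²) = √(501.7600 + 2055.7156) = 50.57 km
7: √((18.23)² + (-19.55)²) = √(332.3329 + 382.2025) = 26.73 km
8: √((-50.57)² + (55.47)²) = √(2557.3249 + 3076.9209) = 75.06 km
9: √((-22.20)² + (22.09)²) = √(492.8400 + 487.9681) = 31.32 km
10: √((-56.76)² + (33.01)²) = √(3221.6976 + 1089.6601) = 65.66 km
11: √((1.98)² + (-30.64)²) = √(3.9204 + 938.8096) = 30.70 km
12: √((-25.52)² + (-24.76)²) = √(651.2704 + 613.0576) = 35.56 km
Minimum: 1 at 7.04 km.

1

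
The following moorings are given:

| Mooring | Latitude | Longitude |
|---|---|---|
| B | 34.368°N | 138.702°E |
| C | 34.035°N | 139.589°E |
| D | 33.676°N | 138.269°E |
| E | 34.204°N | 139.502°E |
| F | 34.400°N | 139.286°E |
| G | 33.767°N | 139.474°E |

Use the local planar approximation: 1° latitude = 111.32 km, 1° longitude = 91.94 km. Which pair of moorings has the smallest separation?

C and E

Pairwise distances:
C–E: 20.443 km
E–F: 29.503 km
C–G: 31.652 km
E–G: 48.715 km
C–F: 49.265 km
B–F: 53.811 km
F–G: 72.555 km
B–E: 75.784 km
B–D: 86.712 km
B–C: 89.581 km
B–G: 97.539 km
D–G: 111.250 km
D–F: 123.444 km
D–E: 127.694 km
C–D: 127.771 km
Closest pair: C–E at 20.443 km.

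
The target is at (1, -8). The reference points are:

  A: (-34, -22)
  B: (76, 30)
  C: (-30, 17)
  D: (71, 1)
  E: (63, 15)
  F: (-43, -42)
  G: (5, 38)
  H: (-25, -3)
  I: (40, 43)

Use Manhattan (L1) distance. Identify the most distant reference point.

B

Distances from (1, -8):
A: 49
B: 113
C: 56
D: 79
E: 85
F: 78
G: 50
H: 31
I: 90
Maximum: B at 113.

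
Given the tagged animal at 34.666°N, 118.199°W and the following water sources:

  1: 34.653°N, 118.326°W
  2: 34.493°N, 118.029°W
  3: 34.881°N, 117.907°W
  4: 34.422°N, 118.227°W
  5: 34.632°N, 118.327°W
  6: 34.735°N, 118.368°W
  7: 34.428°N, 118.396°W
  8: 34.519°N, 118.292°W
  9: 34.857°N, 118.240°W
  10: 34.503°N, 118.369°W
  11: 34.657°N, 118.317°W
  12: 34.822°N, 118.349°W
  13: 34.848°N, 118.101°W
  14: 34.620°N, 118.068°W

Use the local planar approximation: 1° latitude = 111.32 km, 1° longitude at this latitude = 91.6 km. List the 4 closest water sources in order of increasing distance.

11, 1, 5, 14

Distances from 34.666°N, 118.199°W:
1: √((-0.013·111.32)² + (-0.127·91.6)²) = √(2.09427 + 135.33134) = 11.723 km
2: √((-0.173·111.32)² + (0.170·91.6)²) = √(370.88443 + 242.48718) = 24.766 km
3: √((0.215·111.32)² + (0.292·91.6)²) = √(572.82678 + 715.41271) = 35.892 km
4: √((-0.244·111.32)² + (-0.028·91.6)²) = √(737.77859 + 6.57820) = 27.283 km
5: √((-0.034·111.32)² + (-0.128·91.6)²) = √(14.32532 + 137.47094) = 12.321 km
6: √((0.069·111.32)² + (-0.169·91.6)²) = √(58.99899 + 239.64278) = 17.281 km
7: √((-0.238·111.32)² + (-0.197·91.6)²) = √(701.94051 + 325.62924) = 32.056 km
8: √((-0.147·111.32)² + (-0.093·91.6)²) = √(267.78181 + 72.56995) = 18.449 km
9: √((0.191·111.32)² + (-0.041·91.6)²) = √(452.07775 + 14.10453) = 21.591 km
10: √((-0.163·111.32)² + (-0.170·91.6)²) = √(329.24683 + 242.48718) = 23.911 km
11: √((-0.009·111.32)² + (-0.118·91.6)²) = √(1.00376 + 116.83016) = 10.855 km
12: √((0.156·111.32)² + (-0.150·91.6)²) = √(301.57518 + 188.78760) = 22.144 km
13: √((0.182·111.32)² + (0.098·91.6)²) = √(410.47732 + 80.58294) = 22.160 km
14: √((-0.046·111.32)² + (0.131·91.6)²) = √(26.22177 + 143.99040) = 13.047 km
Sorted: 11 (10.855 km) < 1 (11.723 km) < 5 (12.321 km) < 14 (13.047 km) < 6 (17.281 km) < 8 (18.449 km) < …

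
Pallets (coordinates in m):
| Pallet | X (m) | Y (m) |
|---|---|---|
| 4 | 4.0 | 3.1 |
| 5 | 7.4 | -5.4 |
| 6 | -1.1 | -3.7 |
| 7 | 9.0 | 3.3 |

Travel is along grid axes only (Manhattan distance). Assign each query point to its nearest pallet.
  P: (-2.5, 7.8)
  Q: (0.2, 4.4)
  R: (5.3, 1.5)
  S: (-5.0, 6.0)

P at (-2.5, 7.8):
  4: |6.5| + |-4.7| = 6.5 + 4.7 = 11.2 m
  5: |9.9| + |-13.2| = 9.9 + 13.2 = 23.1 m
  6: |1.4| + |-11.5| = 1.4 + 11.5 = 12.9 m
  7: |11.5| + |-4.5| = 11.5 + 4.5 = 16.0 m
  → nearest: 4 (11.2 m)
Q at (0.2, 4.4):
  4: |3.8| + |-1.3| = 3.8 + 1.3 = 5.1 m
  5: |7.2| + |-9.8| = 7.2 + 9.8 = 17.0 m
  6: |-1.3| + |-8.1| = 1.3 + 8.1 = 9.4 m
  7: |8.8| + |-1.1| = 8.8 + 1.1 = 9.9 m
  → nearest: 4 (5.1 m)
R at (5.3, 1.5):
  4: |-1.3| + |1.6| = 1.3 + 1.6 = 2.9 m
  5: |2.1| + |-6.9| = 2.1 + 6.9 = 9.0 m
  6: |-6.4| + |-5.2| = 6.4 + 5.2 = 11.6 m
  7: |3.7| + |1.8| = 3.7 + 1.8 = 5.5 m
  → nearest: 4 (2.9 m)
S at (-5.0, 6.0):
  4: |9.0| + |-2.9| = 9.0 + 2.9 = 11.9 m
  5: |12.4| + |-11.4| = 12.4 + 11.4 = 23.8 m
  6: |3.9| + |-9.7| = 3.9 + 9.7 = 13.6 m
  7: |14.0| + |-2.7| = 14.0 + 2.7 = 16.7 m
  → nearest: 4 (11.9 m)

P→4; Q→4; R→4; S→4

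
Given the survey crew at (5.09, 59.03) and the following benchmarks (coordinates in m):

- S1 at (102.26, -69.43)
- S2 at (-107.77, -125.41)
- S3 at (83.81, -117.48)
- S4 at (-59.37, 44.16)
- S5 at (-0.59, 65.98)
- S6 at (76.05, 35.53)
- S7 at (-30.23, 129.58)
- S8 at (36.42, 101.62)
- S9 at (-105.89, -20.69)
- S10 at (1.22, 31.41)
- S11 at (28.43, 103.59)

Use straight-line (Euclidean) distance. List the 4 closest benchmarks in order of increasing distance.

Distances from (5.09, 59.03):
S1: √((97.17)² + (-128.46)²) = √(9442.0089 + 16501.9716) = 161.07 m
S2: √((-112.86)² + (-184.44)²) = √(12737.3796 + 34018.1136) = 216.23 m
S3: √((78.72)² + (-176.51)²) = √(6196.8384 + 31155.7801) = 193.27 m
S4: √((-64.46)² + (-14.87)²) = √(4155.0916 + 221.1169) = 66.15 m
S5: √((-5.68)² + (6.95)²) = √(32.2624 + 48.3025) = 8.98 m
S6: √((70.96)² + (-23.50)²) = √(5035.3216 + 552.2500) = 74.75 m
S7: √((-35.32)² + (70.55)²) = √(1247.5024 + 4977.3025) = 78.90 m
S8: √((31.33)² + (42.59)²) = √(981.5689 + 1813.9081) = 52.87 m
S9: √((-110.98)² + (-79.72)²) = √(12316.5604 + 6355.2784) = 136.64 m
S10: √((-3.87)² + (-27.62)²) = √(14.9769 + 762.8644) = 27.89 m
S11: √((23.34)² + (44.56)²) = √(544.7556 + 1985.5936) = 50.30 m
Sorted: S5 (8.98 m) < S10 (27.89 m) < S11 (50.30 m) < S8 (52.87 m) < S4 (66.15 m) < S6 (74.75 m) < …

S5, S10, S11, S8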